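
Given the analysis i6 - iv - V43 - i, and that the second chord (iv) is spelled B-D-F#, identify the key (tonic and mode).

F# minor

The anchor chord is a minor triad on B, labeled iv.
iv on B implies B is the subdominant; that puts the tonic at F#, and the lowercase numeral fits minor mode.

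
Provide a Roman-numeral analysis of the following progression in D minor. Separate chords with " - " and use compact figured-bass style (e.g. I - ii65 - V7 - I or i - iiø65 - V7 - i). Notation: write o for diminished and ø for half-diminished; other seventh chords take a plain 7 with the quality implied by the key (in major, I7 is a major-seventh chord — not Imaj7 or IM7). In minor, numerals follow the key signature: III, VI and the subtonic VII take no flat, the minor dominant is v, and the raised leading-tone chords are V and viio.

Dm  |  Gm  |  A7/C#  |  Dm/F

Dm has root D, degree 1 in D minor, so i.
Gm: root G is the subdominant; minor triad there is iv.
A7/C#: root A is the dominant; dominant seventh chord there is V65.
Dm/F: minor triad on D = scale degree 1 → i6.

i - iv - V65 - i6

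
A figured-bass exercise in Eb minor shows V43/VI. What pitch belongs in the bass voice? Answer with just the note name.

The applied chord V43/VI is rooted on Gb: Gb-Bb-Db-Fb.
The figure 43 means second inversion — the fifth is in the bass.

Db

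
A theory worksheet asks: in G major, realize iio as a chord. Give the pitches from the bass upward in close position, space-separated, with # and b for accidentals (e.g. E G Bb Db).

Scale degree 2 in G major is A; here the chord built on it is altered to a diminished triad. iio is the diminished supertonic triad, borrowed from the parallel minor.
So the chord is A-C-Eb.

A C Eb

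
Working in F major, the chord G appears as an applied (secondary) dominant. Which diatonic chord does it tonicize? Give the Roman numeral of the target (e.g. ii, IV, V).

The chord is a major triad on G.
A dominant resolves down a perfect fifth: G → C. In F major, C is scale degree 5, i.e. V.

V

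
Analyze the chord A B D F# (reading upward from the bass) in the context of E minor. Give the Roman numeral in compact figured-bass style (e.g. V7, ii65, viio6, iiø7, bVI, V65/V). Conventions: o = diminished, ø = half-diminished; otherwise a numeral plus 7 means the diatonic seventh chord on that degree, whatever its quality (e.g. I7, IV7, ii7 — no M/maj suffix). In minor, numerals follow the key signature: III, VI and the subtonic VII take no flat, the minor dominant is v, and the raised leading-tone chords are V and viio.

Stacked in thirds the chord is B-D-F#-A: a minor seventh chord on B.
In E minor, B is the dominant; the diatonic minor seventh chord there is v7.
With A in the bass the chord is in third inversion, so the figured bass is 42.

v42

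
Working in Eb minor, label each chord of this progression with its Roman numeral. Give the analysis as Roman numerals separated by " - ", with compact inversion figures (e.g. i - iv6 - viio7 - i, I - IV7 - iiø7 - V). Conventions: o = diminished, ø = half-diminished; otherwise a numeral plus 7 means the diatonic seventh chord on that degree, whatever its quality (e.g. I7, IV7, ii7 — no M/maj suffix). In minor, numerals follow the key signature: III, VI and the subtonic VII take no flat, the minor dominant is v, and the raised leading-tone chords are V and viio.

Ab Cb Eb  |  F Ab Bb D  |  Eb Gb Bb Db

iv - V43 - i7

Ab-Cb-Eb: minor triad on Ab = scale degree 4 → iv.
F-Ab-Bb-D: root Bb is the dominant; dominant seventh chord there is V43.
Eb-Gb-Bb-Db: minor seventh chord on Eb = scale degree 1 → i7.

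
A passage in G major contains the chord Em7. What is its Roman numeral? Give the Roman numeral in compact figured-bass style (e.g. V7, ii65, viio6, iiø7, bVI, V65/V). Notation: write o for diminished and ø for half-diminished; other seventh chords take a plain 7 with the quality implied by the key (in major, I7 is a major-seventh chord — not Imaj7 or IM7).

vi7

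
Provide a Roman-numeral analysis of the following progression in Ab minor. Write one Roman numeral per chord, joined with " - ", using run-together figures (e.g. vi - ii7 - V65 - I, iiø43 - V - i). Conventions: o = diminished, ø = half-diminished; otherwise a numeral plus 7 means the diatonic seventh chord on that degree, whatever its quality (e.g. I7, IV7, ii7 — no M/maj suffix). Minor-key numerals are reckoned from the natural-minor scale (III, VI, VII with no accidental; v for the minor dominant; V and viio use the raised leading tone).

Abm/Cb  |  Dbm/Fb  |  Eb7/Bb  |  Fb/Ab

i6 - iv6 - V43 - VI6

Abm/Cb has root Ab, degree 1 in Ab minor, so i6.
Dbm/Fb has root Db, degree 4 in Ab minor, so iv6.
Eb7/Bb: dominant seventh chord on Eb = scale degree 5 → V43.
Fb/Ab: major triad on Fb = scale degree 6 → VI6.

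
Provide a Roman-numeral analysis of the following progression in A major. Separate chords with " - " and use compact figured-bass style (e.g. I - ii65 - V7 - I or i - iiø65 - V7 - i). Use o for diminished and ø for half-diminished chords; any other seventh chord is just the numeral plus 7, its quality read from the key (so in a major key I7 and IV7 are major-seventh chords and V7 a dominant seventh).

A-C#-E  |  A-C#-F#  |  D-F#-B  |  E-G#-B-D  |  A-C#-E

I - vi6 - ii6 - V7 - I

A-C#-E: major triad on A = scale degree 1 → I.
A-C#-F#: root F# is the submediant; minor triad there is vi6.
D-F#-B has root B, degree 2 in A major, so ii6.
E-G#-B-D: dominant seventh chord on E = scale degree 5 → V7.
A-C#-E: root A is the tonic; major triad there is I.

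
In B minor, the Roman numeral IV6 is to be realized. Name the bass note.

G#

IV in B minor has root E; the chord is E-G#-B.
The figure 6 means first inversion — the third is in the bass.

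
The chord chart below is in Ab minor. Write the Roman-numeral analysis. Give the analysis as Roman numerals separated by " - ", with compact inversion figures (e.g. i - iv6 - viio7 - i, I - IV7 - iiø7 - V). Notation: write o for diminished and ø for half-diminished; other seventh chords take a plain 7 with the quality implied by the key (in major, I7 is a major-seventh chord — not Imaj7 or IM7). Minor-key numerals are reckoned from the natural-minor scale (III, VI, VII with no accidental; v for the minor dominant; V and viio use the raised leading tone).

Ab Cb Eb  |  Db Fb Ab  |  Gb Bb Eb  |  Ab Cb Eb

Ab-Cb-Eb: minor triad on Ab = scale degree 1 → i.
Db-Fb-Ab: minor triad on Db = scale degree 4 → iv.
Gb-Bb-Eb has root Eb, degree 5 in Ab minor, so v6.
Ab-Cb-Eb: root Ab is the tonic; minor triad there is i.

i - iv - v6 - i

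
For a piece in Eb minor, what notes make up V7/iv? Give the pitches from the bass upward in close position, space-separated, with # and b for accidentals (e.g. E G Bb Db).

Eb G Bb Db

V7/iv is a secondary dominant — the dominant seventh of iv. iv in Eb minor is Ab, so the applied chord's root is Eb, a perfect fifth above.
Building a dominant seventh chord on Eb gives Eb-G-Bb-Db.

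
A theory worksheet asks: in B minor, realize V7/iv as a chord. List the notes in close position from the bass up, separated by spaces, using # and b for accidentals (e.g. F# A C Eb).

B D# F# A

The slash means an applied dominant: we want the dominant of iv. In B minor, iv is E minor, and its dominant is built on B.
Building a dominant seventh chord on B gives B-D#-F#-A.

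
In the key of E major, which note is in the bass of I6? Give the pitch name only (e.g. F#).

G#

I in E major has root E; the chord is E-G#-B.
The figure 6 means first inversion — the third is in the bass.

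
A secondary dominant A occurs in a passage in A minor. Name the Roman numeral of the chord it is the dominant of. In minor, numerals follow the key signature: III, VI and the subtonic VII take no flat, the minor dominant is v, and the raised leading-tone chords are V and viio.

The chord is a major triad on A.
A dominant resolves down a perfect fifth: A → D. In A minor, D is scale degree 4, i.e. iv.

iv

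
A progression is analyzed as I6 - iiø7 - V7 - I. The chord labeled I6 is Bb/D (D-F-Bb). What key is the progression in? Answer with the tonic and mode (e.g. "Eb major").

I6 is given as D-F-Bb — a major triad with root Bb.
If Bb is scale degree 1 and the mode makes that degree carry a major triad, the tonic is Bb and the mode is major.

Bb major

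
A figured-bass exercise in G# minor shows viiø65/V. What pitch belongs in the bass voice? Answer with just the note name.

E#

The applied chord viiø65/V is rooted on C##: C##-E#-G#-B#.
The figure 65 means first inversion — the third is in the bass.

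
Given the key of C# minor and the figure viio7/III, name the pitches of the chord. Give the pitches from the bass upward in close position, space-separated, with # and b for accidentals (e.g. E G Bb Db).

D# F# A C

viio7/III is a secondary leading-tone chord. The target III is E in C# minor; the applied chord is rooted a semitone below, on D#.
Building a fully diminished seventh chord on D# gives D#-F#-A-C.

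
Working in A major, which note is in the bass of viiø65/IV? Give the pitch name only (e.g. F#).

E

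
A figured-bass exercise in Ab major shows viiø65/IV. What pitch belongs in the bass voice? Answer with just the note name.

Eb

The applied chord viiø65/IV is rooted on C: C-Eb-Gb-Bb.
The figure 65 means first inversion — the third is in the bass.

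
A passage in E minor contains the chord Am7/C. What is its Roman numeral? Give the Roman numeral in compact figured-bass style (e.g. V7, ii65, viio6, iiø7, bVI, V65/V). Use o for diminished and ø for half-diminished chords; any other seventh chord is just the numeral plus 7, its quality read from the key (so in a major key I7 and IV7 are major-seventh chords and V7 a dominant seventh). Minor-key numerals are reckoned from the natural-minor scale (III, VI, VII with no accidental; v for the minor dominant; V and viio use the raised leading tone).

Stacked in thirds the chord is A-C-E-G: a minor seventh chord on A.
In E minor, A is the subdominant; the diatonic minor seventh chord there is iv7.
With C in the bass the chord is in first inversion, so the figured bass is 65.

iv65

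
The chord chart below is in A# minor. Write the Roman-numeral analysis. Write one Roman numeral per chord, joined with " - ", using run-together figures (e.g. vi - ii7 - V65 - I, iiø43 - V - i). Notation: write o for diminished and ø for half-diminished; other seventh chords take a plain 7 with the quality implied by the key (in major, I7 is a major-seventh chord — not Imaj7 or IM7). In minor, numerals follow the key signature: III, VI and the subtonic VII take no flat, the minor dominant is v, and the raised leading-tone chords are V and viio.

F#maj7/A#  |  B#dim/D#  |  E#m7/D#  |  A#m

F#maj7/A#: root F# is the submediant; major seventh chord there is VI65.
B#dim/D#: diminished triad on B# = scale degree 2 → iio6.
E#m7/D#: root E# is the dominant; minor seventh chord there is v42.
A#m: minor triad on A# = scale degree 1 → i.

VI65 - iio6 - v42 - i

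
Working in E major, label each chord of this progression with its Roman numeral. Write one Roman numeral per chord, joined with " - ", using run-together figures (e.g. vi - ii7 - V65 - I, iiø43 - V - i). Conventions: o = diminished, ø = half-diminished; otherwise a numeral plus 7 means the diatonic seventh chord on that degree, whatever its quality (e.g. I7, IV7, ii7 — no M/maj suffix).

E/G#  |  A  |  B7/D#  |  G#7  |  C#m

I6 - IV - V65 - V7/vi - vi

E/G# has root E, degree 1 in E major, so I6.
A: major triad on A = scale degree 4 → IV.
B7/D# has root B, degree 5 in E major, so V65.
G#7: a dominant seventh chord on G#, the applied dominant of vi → V7/vi.
C#m: minor triad on C# = scale degree 6 → vi.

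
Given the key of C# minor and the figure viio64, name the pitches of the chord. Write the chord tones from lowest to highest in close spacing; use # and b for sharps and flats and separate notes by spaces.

F# B# D#

In C# minor, the leading-tone chord is built on the raised seventh degree, B#.
That chord is spelled B#-D#-F#.
With the 64 figure the chord is in second inversion; from the bass F# upward in close position it reads F#-B#-D#.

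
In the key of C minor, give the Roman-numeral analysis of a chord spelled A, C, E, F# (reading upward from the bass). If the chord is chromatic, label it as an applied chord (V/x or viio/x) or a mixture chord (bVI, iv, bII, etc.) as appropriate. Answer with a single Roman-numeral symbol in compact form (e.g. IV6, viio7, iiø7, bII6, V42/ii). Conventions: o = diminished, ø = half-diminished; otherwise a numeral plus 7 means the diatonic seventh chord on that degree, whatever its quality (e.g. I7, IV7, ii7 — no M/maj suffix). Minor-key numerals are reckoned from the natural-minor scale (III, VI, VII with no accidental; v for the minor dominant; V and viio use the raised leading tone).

viiø65/V

The pitches F#-A-C-E form a half-diminished seventh chord rooted on F#.
F# sits a half step below G (V in C minor); a diminished chord there is the applied leading-tone chord of V.
With A in the bass the chord is in first inversion, so the figured bass is 65.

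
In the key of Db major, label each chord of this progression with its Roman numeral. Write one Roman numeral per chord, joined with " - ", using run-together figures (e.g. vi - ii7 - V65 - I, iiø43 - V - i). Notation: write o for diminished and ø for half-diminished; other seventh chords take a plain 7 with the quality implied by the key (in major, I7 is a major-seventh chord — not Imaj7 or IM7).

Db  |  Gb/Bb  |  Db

Db has root Db, degree 1 in Db major, so I.
Gb/Bb: major triad on Gb = scale degree 4 → IV6.
Db: root Db is the tonic; major triad there is I.

I - IV6 - I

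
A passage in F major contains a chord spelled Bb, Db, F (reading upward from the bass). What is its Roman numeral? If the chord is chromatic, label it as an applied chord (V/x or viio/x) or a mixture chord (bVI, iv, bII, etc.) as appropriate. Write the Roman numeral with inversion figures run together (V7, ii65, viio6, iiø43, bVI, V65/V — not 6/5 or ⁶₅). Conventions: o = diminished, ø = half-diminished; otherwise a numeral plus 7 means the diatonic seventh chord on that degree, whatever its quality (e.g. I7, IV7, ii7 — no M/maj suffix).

Stacked in thirds the chord is Bb-Db-F: a minor triad on Bb.
Bb is the fourth degree of F major. This is the minor subdominant, borrowed from the parallel minor.

iv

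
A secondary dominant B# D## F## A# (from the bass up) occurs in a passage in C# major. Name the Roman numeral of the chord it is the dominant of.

The chord is a dominant seventh chord on B#.
A dominant resolves down a perfect fifth: B# → E#. In C# major, E# is scale degree 3, i.e. iii.

iii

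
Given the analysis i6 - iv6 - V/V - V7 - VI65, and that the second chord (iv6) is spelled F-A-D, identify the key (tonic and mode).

The anchor chord is a minor triad on D, labeled iv6.
Counting down 3 scale steps from D places the tonic on A; a minor triad on degree 4 is diatonic only in minor.

A minor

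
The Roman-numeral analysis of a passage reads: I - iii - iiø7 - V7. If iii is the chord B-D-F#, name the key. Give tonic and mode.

The anchor chord is a minor triad on B, labeled iii.
Counting down 2 scale steps from B places the tonic on G; a minor triad on degree 3 is diatonic only in major.

G major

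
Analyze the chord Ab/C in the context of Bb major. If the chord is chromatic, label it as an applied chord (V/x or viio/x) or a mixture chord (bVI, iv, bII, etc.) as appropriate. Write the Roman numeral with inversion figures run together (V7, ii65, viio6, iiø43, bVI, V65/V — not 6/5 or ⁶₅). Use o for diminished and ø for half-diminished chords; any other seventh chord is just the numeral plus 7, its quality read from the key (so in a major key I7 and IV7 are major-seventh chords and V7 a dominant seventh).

bVII6

The pitches Ab-C-Eb form a major triad rooted on Ab.
Ab is the lowered seventh degree of Bb major (diatonic 7 would be A). This is a major triad on the lowered seventh degree (the subtonic), borrowed from the parallel minor.
With C in the bass the chord is in first inversion, so the figured bass is 6.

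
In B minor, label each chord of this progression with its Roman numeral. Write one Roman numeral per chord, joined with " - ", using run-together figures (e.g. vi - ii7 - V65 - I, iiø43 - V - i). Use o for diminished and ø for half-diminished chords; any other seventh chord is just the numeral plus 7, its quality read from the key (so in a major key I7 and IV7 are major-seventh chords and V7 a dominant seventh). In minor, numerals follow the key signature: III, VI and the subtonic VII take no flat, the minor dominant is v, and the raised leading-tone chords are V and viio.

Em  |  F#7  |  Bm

iv - V7 - i

Em: root E is the subdominant; minor triad there is iv.
F#7: dominant seventh chord on F# = scale degree 5 → V7.
Bm: minor triad on B = scale degree 1 → i.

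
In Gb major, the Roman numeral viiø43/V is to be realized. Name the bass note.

The applied chord viiø43/V is rooted on C: C-Eb-Gb-Bb.
The figure 43 means second inversion — the fifth is in the bass.

Gb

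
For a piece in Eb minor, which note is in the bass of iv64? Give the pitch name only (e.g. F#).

iv in Eb minor has root Ab; the chord is Ab-Cb-Eb.
The figure 64 means second inversion — the fifth is in the bass.

Eb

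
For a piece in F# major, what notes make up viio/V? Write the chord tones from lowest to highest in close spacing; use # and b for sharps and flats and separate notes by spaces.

B# D# F#

The slash marks an applied leading-tone chord: viio of V. In F# major, V is C#, so the leading tone to it is B#, a half step below.
Building a diminished triad on B# gives B#-D#-F#.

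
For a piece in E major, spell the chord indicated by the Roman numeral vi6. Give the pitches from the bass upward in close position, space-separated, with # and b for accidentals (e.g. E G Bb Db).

E G# C#

In E major, the submediant is C#, and the diatonic chord built there is a minor triad.
Stacking thirds from C# gives C#-E-G#.
With the 6 figure the chord is in first inversion; from the bass E upward in close position it reads E-G#-C#.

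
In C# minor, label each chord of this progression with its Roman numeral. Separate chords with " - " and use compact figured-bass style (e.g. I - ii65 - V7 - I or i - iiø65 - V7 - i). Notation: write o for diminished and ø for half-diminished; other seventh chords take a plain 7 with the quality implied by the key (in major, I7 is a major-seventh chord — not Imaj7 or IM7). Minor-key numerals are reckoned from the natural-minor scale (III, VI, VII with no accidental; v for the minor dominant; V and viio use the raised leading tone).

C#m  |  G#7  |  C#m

i - V7 - i

C#m: root C# is the tonic; minor triad there is i.
G#7: root G# is the dominant; dominant seventh chord there is V7.
C#m: minor triad on C# = scale degree 1 → i.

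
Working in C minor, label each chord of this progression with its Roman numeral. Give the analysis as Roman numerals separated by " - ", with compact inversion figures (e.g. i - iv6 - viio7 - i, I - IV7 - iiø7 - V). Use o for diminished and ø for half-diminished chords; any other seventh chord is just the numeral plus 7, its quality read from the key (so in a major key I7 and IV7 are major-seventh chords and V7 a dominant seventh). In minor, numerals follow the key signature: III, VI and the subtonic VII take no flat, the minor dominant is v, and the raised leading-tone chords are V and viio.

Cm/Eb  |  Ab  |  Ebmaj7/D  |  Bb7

Cm/Eb has root C, degree 1 in C minor, so i6.
Ab: major triad on Ab = scale degree 6 → VI.
Ebmaj7/D: major seventh chord on Eb = scale degree 3 → III42.
Bb7: root Bb is the subtonic; dominant seventh chord there is VII7.

i6 - VI - III42 - VII7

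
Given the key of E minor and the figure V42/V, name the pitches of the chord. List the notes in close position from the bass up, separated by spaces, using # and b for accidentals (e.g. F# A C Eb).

The slash means an applied dominant: we want the dominant of V. In E minor, V is B major, and its dominant is built on F#.
Building a dominant seventh chord on F# gives F#-A#-C#-E.
With the 42 figure the chord is in third inversion; from the bass E upward in close position it reads E-F#-A#-C#.

E F# A# C#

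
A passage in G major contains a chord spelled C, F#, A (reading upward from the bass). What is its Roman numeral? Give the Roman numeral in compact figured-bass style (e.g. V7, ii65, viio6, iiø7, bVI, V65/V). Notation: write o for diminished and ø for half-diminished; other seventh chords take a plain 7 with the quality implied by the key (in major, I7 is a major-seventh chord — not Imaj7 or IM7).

viio64

Stacked in thirds the chord is F#-A-C: a diminished triad on F#.
In G major, F# is the leading tone; the diatonic diminished triad there is viio.
With C in the bass the chord is in second inversion, so the figured bass is 64.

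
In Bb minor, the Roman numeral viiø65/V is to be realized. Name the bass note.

G

The applied chord viiø65/V is rooted on E: E-G-Bb-D.
The figure 65 means first inversion — the third is in the bass.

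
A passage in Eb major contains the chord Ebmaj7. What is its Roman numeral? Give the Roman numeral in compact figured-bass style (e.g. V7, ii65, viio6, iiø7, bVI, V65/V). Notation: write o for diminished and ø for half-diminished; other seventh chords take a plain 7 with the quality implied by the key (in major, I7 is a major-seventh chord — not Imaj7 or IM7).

I7

Stacked in thirds the chord is Eb-G-Bb-D: a major seventh chord on Eb.
Eb is scale degree 1 in Eb major, and a major seventh chord on that degree is written I7.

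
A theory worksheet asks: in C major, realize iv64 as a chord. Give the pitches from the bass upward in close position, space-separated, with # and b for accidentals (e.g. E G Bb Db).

C F Ab

Scale degree 4 in C major is F; here the chord built on it is altered to a minor triad. iv64 is the minor subdominant, borrowed from the parallel minor.
So the chord is F-Ab-C.
The figured bass 64 indicates second inversion, placing the fifth (C) in the bass: C-F-Ab.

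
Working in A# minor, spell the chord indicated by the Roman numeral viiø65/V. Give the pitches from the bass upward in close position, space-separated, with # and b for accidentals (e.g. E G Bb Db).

F## A# C## D##

viiø65/V is a secondary leading-tone chord. The target V is E# in A# minor; the applied chord is rooted a semitone below, on D##.
Building a half-diminished seventh chord on D## gives D##-F##-A#-C##.
The figured bass 65 indicates first inversion, placing the third (F##) in the bass: F##-A#-C##-D##.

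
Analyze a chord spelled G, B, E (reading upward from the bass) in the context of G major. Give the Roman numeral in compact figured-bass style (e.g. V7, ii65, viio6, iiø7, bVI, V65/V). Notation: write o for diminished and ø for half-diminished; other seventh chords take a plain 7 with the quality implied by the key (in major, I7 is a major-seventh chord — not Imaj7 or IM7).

The pitches E-G-B form a minor triad rooted on E.
In G major, E is the submediant; the diatonic minor triad there is vi.
With G in the bass the chord is in first inversion, so the figured bass is 6.

vi6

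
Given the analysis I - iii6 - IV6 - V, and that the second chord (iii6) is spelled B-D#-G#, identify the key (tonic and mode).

E major

iii6 is given as B-D#-G# — a minor triad with root G#.
iii6 on G# implies G# is the mediant; that puts the tonic at E, and the lowercase numeral fits major mode.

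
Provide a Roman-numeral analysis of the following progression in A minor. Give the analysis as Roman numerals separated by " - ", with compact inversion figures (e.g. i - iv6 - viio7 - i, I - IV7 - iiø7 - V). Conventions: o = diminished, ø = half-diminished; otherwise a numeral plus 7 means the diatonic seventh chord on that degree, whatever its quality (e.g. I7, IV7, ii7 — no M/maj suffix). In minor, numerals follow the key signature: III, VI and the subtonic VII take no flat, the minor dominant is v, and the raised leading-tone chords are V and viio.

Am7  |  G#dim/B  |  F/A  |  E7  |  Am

Am7: root A is the tonic; minor seventh chord there is i7.
G#dim/B has root G#, degree 7 in A minor, so viio6.
F/A has root F, degree 6 in A minor, so VI6.
E7: dominant seventh chord on E = scale degree 5 → V7.
Am: minor triad on A = scale degree 1 → i.

i7 - viio6 - VI6 - V7 - i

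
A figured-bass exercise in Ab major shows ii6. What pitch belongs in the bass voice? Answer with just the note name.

Db

ii in Ab major has root Bb; the chord is Bb-Db-F.
The figure 6 means first inversion — the third is in the bass.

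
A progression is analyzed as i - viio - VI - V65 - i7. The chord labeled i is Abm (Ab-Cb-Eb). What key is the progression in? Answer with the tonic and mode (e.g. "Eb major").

Ab minor

The anchor chord is a minor triad on Ab, labeled i.
If Ab is scale degree 1 and the mode makes that degree carry a minor triad, the tonic is Ab and the mode is minor.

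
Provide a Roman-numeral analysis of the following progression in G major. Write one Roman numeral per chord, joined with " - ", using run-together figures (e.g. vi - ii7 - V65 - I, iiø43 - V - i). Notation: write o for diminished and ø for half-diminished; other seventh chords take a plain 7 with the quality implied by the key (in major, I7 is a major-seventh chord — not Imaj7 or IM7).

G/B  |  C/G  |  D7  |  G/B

G/B: major triad on G = scale degree 1 → I6.
C/G: major triad on C = scale degree 4 → IV64.
D7 has root D, degree 5 in G major, so V7.
G/B: root G is the tonic; major triad there is I6.

I6 - IV64 - V7 - I6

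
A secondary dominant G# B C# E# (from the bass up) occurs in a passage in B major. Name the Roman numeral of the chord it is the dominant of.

V

The chord is a dominant seventh chord on C#.
A dominant resolves down a perfect fifth: C# → F#. In B major, F# is scale degree 5, i.e. V.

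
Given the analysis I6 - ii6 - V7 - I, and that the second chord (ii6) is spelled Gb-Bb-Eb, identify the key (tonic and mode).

Db major

ii6 is given as Gb-Bb-Eb — a minor triad with root Eb.
ii6 on Eb implies Eb is the supertonic; that puts the tonic at Db, and the lowercase numeral fits major mode.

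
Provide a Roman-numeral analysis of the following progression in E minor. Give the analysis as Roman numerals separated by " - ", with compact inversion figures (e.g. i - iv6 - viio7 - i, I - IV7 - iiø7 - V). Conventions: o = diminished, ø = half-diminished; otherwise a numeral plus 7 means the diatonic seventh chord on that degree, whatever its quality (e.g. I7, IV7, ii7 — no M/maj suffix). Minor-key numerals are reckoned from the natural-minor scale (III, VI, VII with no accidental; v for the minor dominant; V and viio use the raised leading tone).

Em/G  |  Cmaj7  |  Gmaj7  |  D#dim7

i6 - VI7 - III7 - viio7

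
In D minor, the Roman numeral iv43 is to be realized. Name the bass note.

D

iv in D minor has root G; the chord is G-Bb-D-F.
The figure 43 means second inversion — the fifth is in the bass.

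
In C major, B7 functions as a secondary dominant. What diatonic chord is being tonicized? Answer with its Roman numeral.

The chord is a dominant seventh chord on B.
A dominant resolves down a perfect fifth: B → E. In C major, E is scale degree 3, i.e. iii.

iii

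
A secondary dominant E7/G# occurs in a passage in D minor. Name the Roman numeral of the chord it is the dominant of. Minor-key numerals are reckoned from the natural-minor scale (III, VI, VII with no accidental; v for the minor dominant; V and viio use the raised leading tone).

V

The chord is a dominant seventh chord on E.
A dominant resolves down a perfect fifth: E → A. In D minor, A is scale degree 5, i.e. V.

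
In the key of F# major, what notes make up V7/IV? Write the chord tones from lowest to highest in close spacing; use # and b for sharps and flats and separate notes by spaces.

F# A# C# E

V7/IV is a secondary dominant — the dominant seventh of IV. IV in F# major is B, so the applied chord's root is F#, a perfect fifth above.
Building a dominant seventh chord on F# gives F#-A#-C#-E.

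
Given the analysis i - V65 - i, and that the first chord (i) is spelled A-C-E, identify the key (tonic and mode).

A minor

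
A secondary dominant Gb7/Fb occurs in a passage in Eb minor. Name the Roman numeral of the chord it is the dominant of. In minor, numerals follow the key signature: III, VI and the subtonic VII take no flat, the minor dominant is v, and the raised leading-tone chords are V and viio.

VI

The chord is a dominant seventh chord on Gb.
A dominant resolves down a perfect fifth: Gb → Cb. In Eb minor, Cb is scale degree 6, i.e. VI.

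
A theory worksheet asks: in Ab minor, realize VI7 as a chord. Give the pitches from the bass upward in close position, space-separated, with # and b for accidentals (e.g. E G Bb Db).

Fb Ab Cb Eb

The numeral's case and figure indicate a major seventh chord. In Ab minor its root, scale degree 6, is Fb.
That chord is spelled Fb-Ab-Cb-Eb.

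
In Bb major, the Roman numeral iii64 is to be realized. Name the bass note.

iii in Bb major has root D; the chord is D-F-A.
The figure 64 means second inversion — the fifth is in the bass.

A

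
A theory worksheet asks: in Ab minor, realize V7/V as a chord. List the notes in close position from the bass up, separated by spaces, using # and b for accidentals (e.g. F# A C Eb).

Bb D F Ab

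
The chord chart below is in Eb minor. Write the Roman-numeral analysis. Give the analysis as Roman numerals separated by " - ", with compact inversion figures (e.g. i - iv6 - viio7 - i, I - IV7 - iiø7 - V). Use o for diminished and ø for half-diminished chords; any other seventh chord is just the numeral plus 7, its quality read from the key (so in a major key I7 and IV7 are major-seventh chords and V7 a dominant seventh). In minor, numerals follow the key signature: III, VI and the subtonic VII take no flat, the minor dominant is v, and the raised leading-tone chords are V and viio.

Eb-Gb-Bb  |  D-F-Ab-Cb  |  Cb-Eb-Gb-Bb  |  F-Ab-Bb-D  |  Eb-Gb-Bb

Eb-Gb-Bb has root Eb, degree 1 in Eb minor, so i.
D-F-Ab-Cb: root D is the leading tone; fully diminished seventh chord there is viio7.
Cb-Eb-Gb-Bb: root Cb is the submediant; major seventh chord there is VI7.
F-Ab-Bb-D: root Bb is the dominant; dominant seventh chord there is V43.
Eb-Gb-Bb: root Eb is the tonic; minor triad there is i.

i - viio7 - VI7 - V43 - i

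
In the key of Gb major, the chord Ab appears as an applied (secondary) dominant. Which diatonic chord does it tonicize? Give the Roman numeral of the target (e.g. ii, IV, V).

The chord is a major triad on Ab.
A dominant resolves down a perfect fifth: Ab → Db. In Gb major, Db is scale degree 5, i.e. V.

V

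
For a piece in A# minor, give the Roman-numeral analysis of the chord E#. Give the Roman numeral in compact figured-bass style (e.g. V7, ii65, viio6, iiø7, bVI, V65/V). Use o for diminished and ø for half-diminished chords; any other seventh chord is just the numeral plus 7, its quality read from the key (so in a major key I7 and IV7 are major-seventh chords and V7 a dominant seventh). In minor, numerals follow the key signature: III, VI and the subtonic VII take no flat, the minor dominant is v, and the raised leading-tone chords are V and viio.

V

Stacked in thirds the chord is E#-G##-B#: a major triad on E#.
E# is scale degree 5 in A# minor, and a major triad on that degree is written V.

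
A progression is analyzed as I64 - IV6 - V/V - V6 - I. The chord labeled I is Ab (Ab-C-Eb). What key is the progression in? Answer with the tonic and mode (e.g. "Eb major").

Ab major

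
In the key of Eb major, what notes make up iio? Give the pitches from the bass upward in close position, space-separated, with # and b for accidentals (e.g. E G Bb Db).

F Ab Cb

Scale degree 2 in Eb major is F; here the chord built on it is altered to a diminished triad. iio is the diminished supertonic triad, borrowed from the parallel minor.
So the chord is F-Ab-Cb.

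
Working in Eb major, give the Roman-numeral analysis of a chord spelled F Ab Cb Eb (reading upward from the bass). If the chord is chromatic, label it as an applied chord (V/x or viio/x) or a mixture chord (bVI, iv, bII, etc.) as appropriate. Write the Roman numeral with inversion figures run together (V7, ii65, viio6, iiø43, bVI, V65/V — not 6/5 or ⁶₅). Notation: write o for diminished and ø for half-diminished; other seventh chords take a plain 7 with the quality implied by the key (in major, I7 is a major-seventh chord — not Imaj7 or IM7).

The pitches F-Ab-Cb-Eb form a half-diminished seventh chord rooted on F.
F is the second degree of Eb major. This is the half-diminished supertonic seventh, borrowed from the parallel minor.

iiø7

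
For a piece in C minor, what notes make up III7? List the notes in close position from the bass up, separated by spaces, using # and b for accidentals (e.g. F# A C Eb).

Eb G Bb D

The numeral's case and figure indicate a major seventh chord. In C minor its root, the mediant, is Eb.
That chord is spelled Eb-G-Bb-D.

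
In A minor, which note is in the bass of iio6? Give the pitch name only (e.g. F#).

iio in A minor has root B; the chord is B-D-F.
The figure 6 means first inversion — the third is in the bass.

D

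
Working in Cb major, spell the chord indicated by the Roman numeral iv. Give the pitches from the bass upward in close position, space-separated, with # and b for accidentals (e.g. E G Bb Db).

iv is the minor subdominant, borrowed from the parallel minor. In Cb major that root is Fb.
So the chord is Fb-Abb-Cb, a minor triad.

Fb Abb Cb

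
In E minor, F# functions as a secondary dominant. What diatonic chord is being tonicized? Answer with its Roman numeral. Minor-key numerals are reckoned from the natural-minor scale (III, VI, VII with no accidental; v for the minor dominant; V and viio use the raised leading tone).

The chord is a major triad on F#.
A dominant resolves down a perfect fifth: F# → B. In E minor, B is scale degree 5, i.e. V.

V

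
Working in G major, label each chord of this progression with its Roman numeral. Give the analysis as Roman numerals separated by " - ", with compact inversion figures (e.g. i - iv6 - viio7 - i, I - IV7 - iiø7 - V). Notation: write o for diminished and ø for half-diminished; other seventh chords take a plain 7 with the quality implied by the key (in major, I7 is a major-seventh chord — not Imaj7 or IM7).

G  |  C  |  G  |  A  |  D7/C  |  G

I - IV - I - V/V - V42 - I

G has root G, degree 1 in G major, so I.
C: root C is the subdominant; major triad there is IV.
G: root G is the tonic; major triad there is I.
A: chromatic; A is V of V, so V/V.
D7/C: dominant seventh chord on D = scale degree 5 → V42.
G: major triad on G = scale degree 1 → I.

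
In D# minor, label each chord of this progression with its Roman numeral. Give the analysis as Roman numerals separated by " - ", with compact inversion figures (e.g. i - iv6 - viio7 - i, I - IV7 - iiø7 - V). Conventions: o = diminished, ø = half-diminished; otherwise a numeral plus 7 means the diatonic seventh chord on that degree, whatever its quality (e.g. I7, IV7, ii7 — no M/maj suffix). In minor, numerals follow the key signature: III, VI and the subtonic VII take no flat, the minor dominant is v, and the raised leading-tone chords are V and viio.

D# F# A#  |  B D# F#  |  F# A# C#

D#-F#-A# has root D#, degree 1 in D# minor, so i.
B-D#-F# has root B, degree 6 in D# minor, so VI.
F#-A#-C# has root F#, degree 3 in D# minor, so III.

i - VI - III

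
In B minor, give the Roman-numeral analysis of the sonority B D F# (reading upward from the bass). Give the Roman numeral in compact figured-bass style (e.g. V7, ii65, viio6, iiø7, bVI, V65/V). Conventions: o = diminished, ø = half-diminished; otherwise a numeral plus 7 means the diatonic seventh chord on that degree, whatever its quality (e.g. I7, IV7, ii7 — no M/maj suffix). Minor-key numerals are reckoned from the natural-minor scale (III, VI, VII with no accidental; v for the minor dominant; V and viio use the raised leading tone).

i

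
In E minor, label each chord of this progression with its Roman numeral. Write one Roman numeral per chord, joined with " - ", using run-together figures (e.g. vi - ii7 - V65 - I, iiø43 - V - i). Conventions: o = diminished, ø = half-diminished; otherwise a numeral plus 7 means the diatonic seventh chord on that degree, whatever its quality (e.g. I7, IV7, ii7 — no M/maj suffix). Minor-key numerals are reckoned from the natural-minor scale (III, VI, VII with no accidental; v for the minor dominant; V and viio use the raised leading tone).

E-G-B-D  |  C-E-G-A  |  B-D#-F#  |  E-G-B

i7 - iv65 - V - i

E-G-B-D: root E is the tonic; minor seventh chord there is i7.
C-E-G-A: root A is the subdominant; minor seventh chord there is iv65.
B-D#-F#: major triad on B = scale degree 5 → V.
E-G-B has root E, degree 1 in E minor, so i.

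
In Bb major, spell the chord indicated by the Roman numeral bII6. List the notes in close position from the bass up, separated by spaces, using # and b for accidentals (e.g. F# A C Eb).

bII6 is the Neapolitan sixth — a major triad on the lowered second degree, here in its customary first inversion. In Bb major that root is Cb.
So the chord is Cb-Eb-Gb.
With the 6 figure the chord is in first inversion; from the bass Eb upward in close position it reads Eb-Gb-Cb.

Eb Gb Cb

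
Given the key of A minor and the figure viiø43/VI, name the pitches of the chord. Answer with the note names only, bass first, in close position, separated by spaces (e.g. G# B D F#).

The slash marks an applied leading-tone chord: viio of VI. In A minor, VI is F, so the leading tone to it is E, a half step below.
Building a half-diminished seventh chord on E gives E-G-Bb-D.
The figured bass 43 indicates second inversion, placing the fifth (Bb) in the bass: Bb-D-E-G.

Bb D E G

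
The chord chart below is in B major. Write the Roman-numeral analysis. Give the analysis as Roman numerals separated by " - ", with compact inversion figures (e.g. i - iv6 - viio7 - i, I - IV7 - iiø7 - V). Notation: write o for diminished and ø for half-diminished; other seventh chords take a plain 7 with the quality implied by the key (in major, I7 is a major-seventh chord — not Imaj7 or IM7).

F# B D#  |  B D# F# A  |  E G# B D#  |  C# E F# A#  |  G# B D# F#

F#-B-D# has root B, degree 1 in B major, so I64.
B-D#-F#-A: a dominant seventh chord on B, the applied dominant of IV → V7/IV.
E-G#-B-D#: root E is the subdominant; major seventh chord there is IV7.
C#-E-F#-A#: root F# is the dominant; dominant seventh chord there is V43.
G#-B-D#-F# has root G#, degree 6 in B major, so vi7.

I64 - V7/IV - IV7 - V43 - vi7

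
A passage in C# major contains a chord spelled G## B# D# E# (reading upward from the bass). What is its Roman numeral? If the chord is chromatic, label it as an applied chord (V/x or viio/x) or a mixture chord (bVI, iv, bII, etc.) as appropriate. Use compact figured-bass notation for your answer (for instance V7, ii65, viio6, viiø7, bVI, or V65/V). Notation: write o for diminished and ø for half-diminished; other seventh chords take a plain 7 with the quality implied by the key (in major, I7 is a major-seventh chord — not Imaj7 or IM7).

Stacked in thirds the chord is E#-G##-B#-D#: a dominant seventh chord on E#.
E# is not a diatonic chord root with this quality in C# major, but it lies a perfect fifth above A# (vi), so the chord functions as an applied dominant of vi.
With G## in the bass the chord is in first inversion, so the figured bass is 65.

V65/vi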